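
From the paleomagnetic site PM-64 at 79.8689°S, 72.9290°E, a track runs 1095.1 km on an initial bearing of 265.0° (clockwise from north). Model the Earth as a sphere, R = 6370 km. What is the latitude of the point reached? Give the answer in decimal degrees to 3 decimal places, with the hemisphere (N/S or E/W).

δ = d/R = 1095.1/6370 = 0.171915 rad
φ₂ = arcsin(sin φ₁ cos δ + cos φ₁ sin δ cos θ)
   = arcsin(-0.98441·0.98526 + 0.17590·0.17107·-0.08716) = -76.53670°
λ₂ = λ₁ + atan2(sin θ sin δ cos φ₁, cos δ − sin φ₁ sin φ₂) = 25.87733°

76.537°S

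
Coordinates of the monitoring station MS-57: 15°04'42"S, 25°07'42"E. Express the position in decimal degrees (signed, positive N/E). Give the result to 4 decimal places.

lat: 15.0783° S → -15.0783°
lon: 25.1283° E → +25.1283°

-15.0783°, +25.1283°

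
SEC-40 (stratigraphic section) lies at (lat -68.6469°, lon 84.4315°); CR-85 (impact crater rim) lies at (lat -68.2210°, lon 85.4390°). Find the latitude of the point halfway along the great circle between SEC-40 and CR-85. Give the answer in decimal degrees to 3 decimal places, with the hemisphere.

Bx = cos φ₂ cos Δλ = 0.370970,  By = cos φ₂ sin Δλ = 0.006524
φₘ = atan2(sin φ₁ + sin φ₂, √((cos φ₁ + Bx)² + By²)) = -68.43471°
λₘ = λ₁ + atan2(By, cos φ₁ + Bx) = 84.93999°

68.435°S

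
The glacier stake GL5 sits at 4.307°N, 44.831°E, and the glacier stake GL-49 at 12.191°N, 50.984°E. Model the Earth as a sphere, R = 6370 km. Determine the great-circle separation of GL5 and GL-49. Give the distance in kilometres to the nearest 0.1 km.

1107.2 km

Δφ = 7.8840°,  Δλ = 6.1530°
a = sin²(Δφ/2) + cos φ₁ cos φ₂ sin²(Δλ/2) = 0.007534
c = 2·arcsin(√a) = 0.173811 rad = 9.9586°
d = R·c = 6370 × 0.173811 = 1107.2 km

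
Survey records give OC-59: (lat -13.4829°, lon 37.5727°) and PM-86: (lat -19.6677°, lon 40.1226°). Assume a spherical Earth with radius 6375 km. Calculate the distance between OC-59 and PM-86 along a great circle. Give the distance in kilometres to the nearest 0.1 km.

739.9 km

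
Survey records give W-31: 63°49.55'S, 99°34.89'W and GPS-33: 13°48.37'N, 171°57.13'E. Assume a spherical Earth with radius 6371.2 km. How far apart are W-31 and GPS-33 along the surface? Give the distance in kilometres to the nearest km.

W-31: φ = -63.82583°, λ = -99.58150°
GPS-33: φ = +13.80617°, λ = +171.95217°
Δφ = 77.6320°,  Δλ = -88.4663°
a = sin²(Δφ/2) + cos φ₁ cos φ₂ sin²(Δλ/2) = 0.601351
c = 2·arcsin(√a) = 1.774913 rad = 101.6951°
d = R·c = 6371.2 × 1.774913 = 11308.3 km

11308 km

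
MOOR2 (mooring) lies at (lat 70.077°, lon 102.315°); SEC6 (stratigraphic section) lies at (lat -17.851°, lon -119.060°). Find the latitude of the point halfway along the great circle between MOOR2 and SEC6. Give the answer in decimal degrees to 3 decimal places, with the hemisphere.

Bx = cos φ₂ cos Δλ = -0.714273,  By = cos φ₂ sin Δλ = 0.629163
φₘ = atan2(sin φ₁ + sin φ₂, √((cos φ₁ + Bx)² + By²)) = 40.89128°
λₘ = λ₁ + atan2(By, cos φ₁ + Bx) = -136.98860°

40.891°N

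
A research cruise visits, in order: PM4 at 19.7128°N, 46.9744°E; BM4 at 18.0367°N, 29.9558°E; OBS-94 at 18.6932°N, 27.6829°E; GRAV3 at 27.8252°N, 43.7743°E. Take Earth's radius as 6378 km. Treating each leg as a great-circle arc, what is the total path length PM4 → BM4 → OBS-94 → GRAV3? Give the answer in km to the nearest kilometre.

3984 km

PM4→BM4: c = 0.282455 rad, d = 1801.50 km
BM4→OBS-94: c = 0.039354 rad, d = 251.00 km
OBS-94→GRAV3: c = 0.302804 rad, d = 1931.29 km
Total = 1801.50 + 251.00 + 1931.29 = 3983.78 km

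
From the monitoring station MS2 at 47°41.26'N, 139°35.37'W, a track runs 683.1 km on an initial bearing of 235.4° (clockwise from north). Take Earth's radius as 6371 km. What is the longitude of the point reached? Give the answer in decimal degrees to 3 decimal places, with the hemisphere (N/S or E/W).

MS2: φ = +47.68767°, λ = -139.58950°
δ = d/R = 683.1/6371 = 0.107220 rad
φ₂ = arcsin(sin φ₁ cos δ + cos φ₁ sin δ cos θ)
   = arcsin(0.73949·0.99426 + 0.67317·0.10701·-0.56784) = 43.97405°
λ₂ = λ₁ + atan2(sin θ sin δ cos φ₁, cos δ − sin φ₁ sin φ₂) = -146.62031°

146.620°W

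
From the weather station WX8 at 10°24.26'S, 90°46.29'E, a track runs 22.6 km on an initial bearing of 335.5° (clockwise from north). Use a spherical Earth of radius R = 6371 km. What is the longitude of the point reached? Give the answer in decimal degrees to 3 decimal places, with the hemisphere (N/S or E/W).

90.686°E

WX8: φ = -10.40433°, λ = +90.77150°
δ = d/R = 22.6/6371 = 0.003547 rad
φ₂ = arcsin(sin φ₁ cos δ + cos φ₁ sin δ cos θ)
   = arcsin(-0.18059·0.99999 + 0.98356·0.00355·0.90996) = -10.21938°
λ₂ = λ₁ + atan2(sin θ sin δ cos φ₁, cos δ − sin φ₁ sin φ₂) = 90.68586°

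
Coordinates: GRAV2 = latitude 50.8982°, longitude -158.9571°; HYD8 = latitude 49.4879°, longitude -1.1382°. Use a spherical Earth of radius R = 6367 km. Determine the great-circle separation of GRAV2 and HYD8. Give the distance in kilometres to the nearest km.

8650 km

Δφ = -1.4103°,  Δλ = 157.8189°
a = sin²(Δφ/2) + cos φ₁ cos φ₂ sin²(Δλ/2) = 0.394700
c = 2·arcsin(√a) = 1.358607 rad = 77.8424°
d = R·c = 6367 × 1.358607 = 8650.2 km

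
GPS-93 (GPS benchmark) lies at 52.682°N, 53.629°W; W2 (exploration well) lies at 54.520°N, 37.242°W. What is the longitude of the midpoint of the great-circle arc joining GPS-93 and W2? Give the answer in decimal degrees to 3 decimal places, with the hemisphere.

45.615°W

Bx = cos φ₂ cos Δλ = 0.556841,  By = cos φ₂ sin Δλ = 0.163750
φₘ = atan2(sin φ₁ + sin φ₂, √((cos φ₁ + Bx)² + By²)) = 53.88122°
λₘ = λ₁ + atan2(By, cos φ₁ + Bx) = -45.61500°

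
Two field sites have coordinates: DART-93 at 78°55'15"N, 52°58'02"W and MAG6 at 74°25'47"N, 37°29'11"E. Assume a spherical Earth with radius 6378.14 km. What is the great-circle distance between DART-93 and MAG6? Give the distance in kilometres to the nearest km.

2126 km

DART-93: φ = +78.92083°, λ = -52.96722°
MAG6: φ = +74.42972°, λ = +37.48639°
Δφ = -4.4911°,  Δλ = 90.4536°
a = sin²(Δφ/2) + cos φ₁ cos φ₂ sin²(Δλ/2) = 0.027530
c = 2·arcsin(√a) = 0.333385 rad = 19.1015°
d = R·c = 6378.14 × 0.333385 = 2126.4 km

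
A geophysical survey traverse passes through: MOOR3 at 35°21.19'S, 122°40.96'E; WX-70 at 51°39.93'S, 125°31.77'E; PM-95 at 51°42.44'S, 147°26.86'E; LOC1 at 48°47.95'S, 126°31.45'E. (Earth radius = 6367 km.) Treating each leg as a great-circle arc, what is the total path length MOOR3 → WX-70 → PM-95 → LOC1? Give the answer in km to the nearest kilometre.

4847 km

MOOR3: φ = -35.35317°, λ = +122.68267°
WX-70: φ = -51.66550°, λ = +125.52950°
PM-95: φ = -51.70733°, λ = +147.44767°
LOC1: φ = -48.79917°, λ = +126.52417°
MOOR3→WX-70: c = 0.286918 rad, d = 1826.81 km
WX-70→PM-95: c = 0.236271 rad, d = 1504.34 km
PM-95→LOC1: c = 0.238066 rad, d = 1515.77 km
Total = 1826.81 + 1504.34 + 1515.77 = 4846.91 km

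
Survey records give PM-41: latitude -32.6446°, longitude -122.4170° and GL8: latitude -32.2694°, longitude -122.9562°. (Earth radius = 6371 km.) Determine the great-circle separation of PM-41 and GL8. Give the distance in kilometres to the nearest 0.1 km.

Δφ = 0.3752°,  Δλ = -0.5392°
a = sin²(Δφ/2) + cos φ₁ cos φ₂ sin²(Δλ/2) = 0.000026
c = 2·arcsin(√a) = 0.010293 rad = 0.5897°
d = R·c = 6371 × 0.010293 = 65.6 km

65.6 km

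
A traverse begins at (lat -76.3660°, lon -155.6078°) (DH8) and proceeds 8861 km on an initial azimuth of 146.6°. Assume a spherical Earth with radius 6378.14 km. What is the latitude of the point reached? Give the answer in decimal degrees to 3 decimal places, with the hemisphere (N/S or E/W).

δ = d/R = 8861/6378.14 = 1.389276 rad
φ₂ = arcsin(sin φ₁ cos δ + cos φ₁ sin δ cos θ)
   = arcsin(-0.97182·0.18052 + 0.23572·0.98357·-0.83485) = -21.65358°
λ₂ = λ₁ + atan2(sin θ sin δ cos φ₁, cos δ − sin φ₁ sin φ₂) = -11.23760°

21.654°S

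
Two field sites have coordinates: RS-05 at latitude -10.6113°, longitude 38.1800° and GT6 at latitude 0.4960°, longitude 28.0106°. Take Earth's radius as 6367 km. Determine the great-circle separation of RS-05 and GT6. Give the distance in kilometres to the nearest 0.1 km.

1669.3 km

Δφ = 11.1073°,  Δλ = -10.1694°
a = sin²(Δφ/2) + cos φ₁ cos φ₂ sin²(Δλ/2) = 0.017086
c = 2·arcsin(√a) = 0.262179 rad = 15.0218°
d = R·c = 6367 × 0.262179 = 1669.3 km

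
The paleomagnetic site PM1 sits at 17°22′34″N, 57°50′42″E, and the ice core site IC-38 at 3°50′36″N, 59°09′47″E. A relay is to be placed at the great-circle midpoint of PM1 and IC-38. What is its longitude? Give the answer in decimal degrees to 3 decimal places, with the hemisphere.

PM1: φ = +17.37611°, λ = +57.84500°
IC-38: φ = +3.84333°, λ = +59.16306°
Bx = cos φ₂ cos Δλ = 0.997487,  By = cos φ₂ sin Δλ = 0.022951
φₘ = atan2(sin φ₁ + sin φ₂, √((cos φ₁ + Bx)² + By²)) = 10.61041°
λₘ = λ₁ + atan2(By, cos φ₁ + Bx) = 58.51868°

58.519°E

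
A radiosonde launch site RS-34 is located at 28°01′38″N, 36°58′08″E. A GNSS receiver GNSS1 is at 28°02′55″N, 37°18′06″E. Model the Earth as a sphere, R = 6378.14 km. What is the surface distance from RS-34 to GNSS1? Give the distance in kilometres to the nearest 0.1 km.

RS-34: φ = +28.02722°, λ = +36.96889°
GNSS1: φ = +28.04861°, λ = +37.30167°
Δφ = 0.0214°,  Δλ = 0.3328°
a = sin²(Δφ/2) + cos φ₁ cos φ₂ sin²(Δλ/2) = 0.000007
c = 2·arcsin(√a) = 0.005140 rad = 0.2945°
d = R·c = 6378.14 × 0.005140 = 32.8 km

32.8 km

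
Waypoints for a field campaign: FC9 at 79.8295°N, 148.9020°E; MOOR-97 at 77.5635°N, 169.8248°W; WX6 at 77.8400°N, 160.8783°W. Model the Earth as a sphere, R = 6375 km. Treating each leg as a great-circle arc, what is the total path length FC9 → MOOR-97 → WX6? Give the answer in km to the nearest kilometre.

1127 km

FC9→MOOR-97: c = 0.143154 rad, d = 912.60 km
MOOR-97→WX6: c = 0.033573 rad, d = 214.03 km
Total = 912.60 + 214.03 = 1126.64 km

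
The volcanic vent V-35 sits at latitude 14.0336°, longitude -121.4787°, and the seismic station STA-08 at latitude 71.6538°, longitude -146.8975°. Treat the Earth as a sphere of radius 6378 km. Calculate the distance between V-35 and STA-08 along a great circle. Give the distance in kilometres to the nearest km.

6635 km

Δφ = 57.6202°,  Δλ = -25.4188°
a = sin²(Δφ/2) + cos φ₁ cos φ₂ sin²(Δλ/2) = 0.247016
c = 2·arcsin(√a) = 1.040292 rad = 59.6044°
d = R·c = 6378 × 1.040292 = 6635.0 km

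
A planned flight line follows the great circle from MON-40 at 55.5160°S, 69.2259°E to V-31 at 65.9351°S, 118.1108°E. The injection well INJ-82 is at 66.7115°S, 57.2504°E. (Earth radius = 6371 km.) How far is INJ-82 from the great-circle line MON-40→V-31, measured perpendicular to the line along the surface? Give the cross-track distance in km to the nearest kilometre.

1295 km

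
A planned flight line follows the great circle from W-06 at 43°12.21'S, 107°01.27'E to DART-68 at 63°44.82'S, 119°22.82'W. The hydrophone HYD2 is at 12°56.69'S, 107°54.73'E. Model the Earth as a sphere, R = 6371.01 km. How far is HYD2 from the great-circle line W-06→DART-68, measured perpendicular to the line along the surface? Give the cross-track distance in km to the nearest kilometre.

1215 km

W-06: φ = -43.20350°, λ = +107.02117°
DART-68: φ = -63.74700°, λ = -119.38033°
HYD2: φ = -12.94483°, λ = +107.91217°
δ₁₃ = central angle W-06→HYD2 = 0.528284 rad  (haversine)
θ₁₃ = bearing W-06→HYD2 = 1.723°,  θ₁₂ = bearing W-06→DART-68 = 159.626°
dₓₜ = R·arcsin(sin δ₁₃ · sin(θ₁₃ − θ₁₂)) = 6371.01·arcsin(0.50405·sin(-157.903°)) = -1215.365 km
|dₓₜ| = 1215.365 km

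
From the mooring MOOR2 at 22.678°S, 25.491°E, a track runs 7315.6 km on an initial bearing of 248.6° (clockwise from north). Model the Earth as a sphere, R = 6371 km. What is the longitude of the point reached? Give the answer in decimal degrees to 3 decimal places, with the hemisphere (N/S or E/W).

48.101°W

δ = d/R = 7315.6/6371 = 1.148266 rad
φ₂ = arcsin(sin φ₁ cos δ + cos φ₁ sin δ cos θ)
   = arcsin(-0.38555·0.41007 + 0.92269·0.91205·-0.36488) = -27.72067°
λ₂ = λ₁ + atan2(sin θ sin δ cos φ₁, cos δ − sin φ₁ sin φ₂) = -48.10069°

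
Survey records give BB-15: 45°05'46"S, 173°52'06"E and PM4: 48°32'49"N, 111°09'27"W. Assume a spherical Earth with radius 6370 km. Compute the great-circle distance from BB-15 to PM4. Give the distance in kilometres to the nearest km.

12695 km

BB-15: φ = -45.09611°, λ = +173.86833°
PM4: φ = +48.54694°, λ = -111.15750°
Δφ = 93.6431°,  Δλ = 74.9742°
a = sin²(Δφ/2) + cos φ₁ cos φ₂ sin²(Δλ/2) = 0.704854
c = 2·arcsin(√a) = 1.992930 rad = 114.1865°
d = R·c = 6370 × 1.992930 = 12695.0 km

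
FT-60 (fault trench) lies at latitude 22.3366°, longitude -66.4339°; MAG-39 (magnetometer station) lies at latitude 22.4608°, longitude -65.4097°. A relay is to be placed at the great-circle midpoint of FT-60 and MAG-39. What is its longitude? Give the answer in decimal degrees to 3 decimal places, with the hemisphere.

65.922°W

Bx = cos φ₂ cos Δλ = 0.923993,  By = cos φ₂ sin Δλ = 0.016519
φₘ = atan2(sin φ₁ + sin φ₂, √((cos φ₁ + Bx)² + By²)) = 22.39951°
λₘ = λ₁ + atan2(By, cos φ₁ + Bx) = -65.92203°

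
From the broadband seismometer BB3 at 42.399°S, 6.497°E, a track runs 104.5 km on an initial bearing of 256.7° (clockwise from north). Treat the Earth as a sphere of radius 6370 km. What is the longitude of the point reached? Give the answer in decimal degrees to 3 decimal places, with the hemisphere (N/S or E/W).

5.254°E

δ = d/R = 104.5/6370 = 0.016405 rad
φ₂ = arcsin(sin φ₁ cos δ + cos φ₁ sin δ cos θ)
   = arcsin(-0.67429·0.99987 + 0.73847·0.01640·-0.23005) = -42.60853°
λ₂ = λ₁ + atan2(sin θ sin δ cos φ₁, cos δ − sin φ₁ sin φ₂) = 5.25411°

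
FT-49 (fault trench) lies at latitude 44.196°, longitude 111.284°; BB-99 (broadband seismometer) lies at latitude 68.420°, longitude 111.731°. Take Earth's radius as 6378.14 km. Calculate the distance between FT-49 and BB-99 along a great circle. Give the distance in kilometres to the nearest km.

2697 km

Δφ = 24.2240°,  Δλ = 0.4470°
a = sin²(Δφ/2) + cos φ₁ cos φ₂ sin²(Δλ/2) = 0.044030
c = 2·arcsin(√a) = 0.422808 rad = 24.2251°
d = R·c = 6378.14 × 0.422808 = 2696.7 km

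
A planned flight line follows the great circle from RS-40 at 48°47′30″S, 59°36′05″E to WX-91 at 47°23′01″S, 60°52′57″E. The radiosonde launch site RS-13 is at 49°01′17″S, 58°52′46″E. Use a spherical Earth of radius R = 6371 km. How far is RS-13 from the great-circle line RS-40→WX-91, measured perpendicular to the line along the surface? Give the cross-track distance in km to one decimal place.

RS-40: φ = -48.79167°, λ = +59.60139°
WX-91: φ = -47.38361°, λ = +60.88250°
RS-13: φ = -49.02139°, λ = +58.87944°
δ₁₃ = central angle RS-40→RS-13 = 0.009201 rad  (haversine)
θ₁₃ = bearing RS-40→RS-13 = 243.896°,  θ₁₂ = bearing RS-40→WX-91 = 31.768°
dₓₜ = R·arcsin(sin δ₁₃ · sin(θ₁₃ − θ₁₂)) = 6371·arcsin(0.00920·sin(212.128°)) = -31.176 km
|dₓₜ| = 31.176 km

31.2 km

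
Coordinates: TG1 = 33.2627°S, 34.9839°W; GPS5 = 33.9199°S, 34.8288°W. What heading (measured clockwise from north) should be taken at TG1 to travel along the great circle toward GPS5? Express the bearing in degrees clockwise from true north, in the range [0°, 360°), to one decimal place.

168.9°

Δλ = 0.1551°
y = sin Δλ · cos φ₂ = 0.002246
x = cos φ₁ sin φ₂ − sin φ₁ cos φ₂ cos Δλ = -0.011472
θ = atan2(y, x) = 168.9209° → 168.9209° (mod 360°)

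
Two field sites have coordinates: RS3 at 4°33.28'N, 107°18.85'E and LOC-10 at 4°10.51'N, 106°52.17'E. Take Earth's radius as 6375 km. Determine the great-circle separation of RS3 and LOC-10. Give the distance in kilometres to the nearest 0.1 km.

64.9 km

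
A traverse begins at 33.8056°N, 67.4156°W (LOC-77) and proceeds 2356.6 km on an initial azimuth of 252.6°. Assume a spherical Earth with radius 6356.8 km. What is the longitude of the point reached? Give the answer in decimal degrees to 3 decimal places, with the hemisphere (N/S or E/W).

89.912°W

δ = d/R = 2356.6/6356.8 = 0.370721 rad
φ₂ = arcsin(sin φ₁ cos δ + cos φ₁ sin δ cos θ)
   = arcsin(0.55638·0.93207 + 0.83093·0.36229·-0.29904) = 25.37609°
λ₂ = λ₁ + atan2(sin θ sin δ cos φ₁, cos δ − sin φ₁ sin φ₂) = -89.91214°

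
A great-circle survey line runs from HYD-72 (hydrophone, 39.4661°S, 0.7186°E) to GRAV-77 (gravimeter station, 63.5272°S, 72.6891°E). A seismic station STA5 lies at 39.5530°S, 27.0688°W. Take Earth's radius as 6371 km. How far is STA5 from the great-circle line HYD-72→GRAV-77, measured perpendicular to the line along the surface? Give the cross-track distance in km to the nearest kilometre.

2126 km

δ₁₃ = central angle HYD-72→STA5 = 0.372672 rad  (haversine)
θ₁₃ = bearing HYD-72→STA5 = 260.829°,  θ₁₂ = bearing HYD-72→GRAV-77 = 144.910°
dₓₜ = R·arcsin(sin δ₁₃ · sin(θ₁₃ − θ₁₂)) = 6371·arcsin(0.36411·sin(115.919°)) = 2125.603 km
|dₓₜ| = 2125.603 km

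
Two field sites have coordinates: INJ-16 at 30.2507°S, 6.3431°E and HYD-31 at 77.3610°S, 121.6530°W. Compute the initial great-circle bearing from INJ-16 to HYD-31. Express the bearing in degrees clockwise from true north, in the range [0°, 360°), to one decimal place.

Δλ = -127.9961°
y = sin Δλ · cos φ₂ = -0.172432
x = cos φ₁ sin φ₂ − sin φ₁ cos φ₂ cos Δλ = -0.910757
θ = atan2(y, x) = -169.2792° → 190.7208° (mod 360°)

190.7°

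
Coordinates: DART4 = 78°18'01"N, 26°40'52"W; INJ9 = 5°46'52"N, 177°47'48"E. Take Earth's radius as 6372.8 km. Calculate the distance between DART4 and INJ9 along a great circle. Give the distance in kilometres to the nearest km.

10553 km

DART4: φ = +78.30028°, λ = -26.68111°
INJ9: φ = +5.78111°, λ = +177.79667°
Δφ = -72.5192°,  Δλ = -155.5222°
a = sin²(Δφ/2) + cos φ₁ cos φ₂ sin²(Δλ/2) = 0.542491
c = 2·arcsin(√a) = 1.655882 rad = 94.8750°
d = R·c = 6372.8 × 1.655882 = 10552.6 km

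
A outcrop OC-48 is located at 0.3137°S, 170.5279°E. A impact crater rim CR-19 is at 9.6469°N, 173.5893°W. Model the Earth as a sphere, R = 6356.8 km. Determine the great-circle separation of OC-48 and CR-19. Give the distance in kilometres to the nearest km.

2073 km

Δφ = 9.9606°,  Δλ = 15.8828°
a = sin²(Δφ/2) + cos φ₁ cos φ₂ sin²(Δλ/2) = 0.026355
c = 2·arcsin(√a) = 0.326125 rad = 18.6856°
d = R·c = 6356.8 × 0.326125 = 2073.1 km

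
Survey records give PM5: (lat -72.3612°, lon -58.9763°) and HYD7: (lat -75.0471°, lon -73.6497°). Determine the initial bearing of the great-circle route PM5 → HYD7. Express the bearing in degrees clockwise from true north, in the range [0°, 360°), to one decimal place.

Δλ = -14.6734°
y = sin Δλ · cos φ₂ = -0.065360
x = cos φ₁ sin φ₂ − sin φ₁ cos φ₂ cos Δλ = -0.054880
θ = atan2(y, x) = -130.0189° → 229.9811° (mod 360°)

230.0°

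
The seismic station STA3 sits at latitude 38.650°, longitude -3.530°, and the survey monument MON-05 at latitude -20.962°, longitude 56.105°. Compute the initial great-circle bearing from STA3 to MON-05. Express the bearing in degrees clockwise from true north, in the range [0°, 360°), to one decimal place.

Δλ = 59.6350°
y = sin Δλ · cos φ₂ = 0.805719
x = cos φ₁ sin φ₂ − sin φ₁ cos φ₂ cos Δλ = -0.574218
θ = atan2(y, x) = 125.4766° → 125.4766° (mod 360°)

125.5°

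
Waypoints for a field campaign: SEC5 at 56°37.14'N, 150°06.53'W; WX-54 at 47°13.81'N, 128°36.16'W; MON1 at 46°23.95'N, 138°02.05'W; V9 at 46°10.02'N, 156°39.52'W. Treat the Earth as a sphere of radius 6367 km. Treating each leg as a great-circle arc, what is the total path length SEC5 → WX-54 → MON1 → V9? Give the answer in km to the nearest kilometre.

3943 km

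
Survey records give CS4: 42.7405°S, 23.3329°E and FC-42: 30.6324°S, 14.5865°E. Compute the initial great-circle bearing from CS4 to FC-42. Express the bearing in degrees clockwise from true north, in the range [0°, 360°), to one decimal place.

Δλ = -8.7464°
y = sin Δλ · cos φ₂ = -0.130842
x = cos φ₁ sin φ₂ − sin φ₁ cos φ₂ cos Δλ = 0.202966
θ = atan2(y, x) = -32.8078° → 327.1922° (mod 360°)

327.2°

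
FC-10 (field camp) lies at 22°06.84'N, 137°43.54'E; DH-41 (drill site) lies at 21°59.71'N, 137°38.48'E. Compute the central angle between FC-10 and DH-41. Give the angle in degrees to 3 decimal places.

0.142°

FC-10: φ = +22.11400°, λ = +137.72567°
DH-41: φ = +21.99517°, λ = +137.64133°
Δφ = -0.1188°,  Δλ = -0.0843°
a = sin²(Δφ/2) + cos φ₁ cos φ₂ sin²(Δλ/2) = 0.000002
c = 2·arcsin(√a) = 0.002482 rad = 0.1422°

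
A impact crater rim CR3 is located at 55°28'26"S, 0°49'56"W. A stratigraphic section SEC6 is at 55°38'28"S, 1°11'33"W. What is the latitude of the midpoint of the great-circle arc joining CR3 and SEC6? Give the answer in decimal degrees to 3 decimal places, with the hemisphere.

CR3: φ = -55.47389°, λ = -0.83222°
SEC6: φ = -55.64111°, λ = -1.19250°
Bx = cos φ₂ cos Δλ = 0.564364,  By = cos φ₂ sin Δλ = -0.003549
φₘ = atan2(sin φ₁ + sin φ₂, √((cos φ₁ + Bx)² + By²)) = -55.55763°
λₘ = λ₁ + atan2(By, cos φ₁ + Bx) = -1.01198°

55.558°S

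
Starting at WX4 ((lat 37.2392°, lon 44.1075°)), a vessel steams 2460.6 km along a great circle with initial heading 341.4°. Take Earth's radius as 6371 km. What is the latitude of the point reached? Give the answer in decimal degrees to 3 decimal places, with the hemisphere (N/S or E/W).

δ = d/R = 2460.6/6371 = 0.386219 rad
φ₂ = arcsin(sin φ₁ cos δ + cos φ₁ sin δ cos θ)
   = arcsin(0.60514·0.92634 + 0.79612·0.37669·0.94777) = 57.64978°
λ₂ = λ₁ + atan2(sin θ sin δ cos φ₁, cos δ − sin φ₁ sin φ₂) = 31.13183°

57.650°N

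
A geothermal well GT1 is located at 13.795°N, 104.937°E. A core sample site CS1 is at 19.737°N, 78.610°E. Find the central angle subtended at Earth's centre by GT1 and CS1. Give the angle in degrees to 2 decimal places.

Δφ = 5.9420°,  Δλ = -26.3270°
a = sin²(Δφ/2) + cos φ₁ cos φ₂ sin²(Δλ/2) = 0.050093
c = 2·arcsin(√a) = 0.451453 rad = 25.8663°

25.87°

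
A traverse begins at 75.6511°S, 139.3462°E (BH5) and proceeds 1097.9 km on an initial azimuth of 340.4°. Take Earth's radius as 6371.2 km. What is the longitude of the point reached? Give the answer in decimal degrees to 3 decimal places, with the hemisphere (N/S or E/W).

131.176°E

δ = d/R = 1097.9/6371.2 = 0.172322 rad
φ₂ = arcsin(sin φ₁ cos δ + cos φ₁ sin δ cos θ)
   = arcsin(-0.96880·0.98519 + 0.24783·0.17147·0.94206) = -66.12394°
λ₂ = λ₁ + atan2(sin θ sin δ cos φ₁, cos δ − sin φ₁ sin φ₂) = 131.17627°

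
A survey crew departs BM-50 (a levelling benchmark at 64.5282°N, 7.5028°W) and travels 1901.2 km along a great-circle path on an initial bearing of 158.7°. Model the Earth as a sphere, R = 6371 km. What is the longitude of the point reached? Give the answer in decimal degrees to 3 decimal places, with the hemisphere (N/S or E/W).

1.711°E

δ = d/R = 1901.2/6371 = 0.298415 rad
φ₂ = arcsin(sin φ₁ cos δ + cos φ₁ sin δ cos θ)
   = arcsin(0.90280·0.95580 + 0.43007·0.29401·-0.93169) = 48.16700°
λ₂ = λ₁ + atan2(sin θ sin δ cos φ₁, cos δ − sin φ₁ sin φ₂) = 1.71140°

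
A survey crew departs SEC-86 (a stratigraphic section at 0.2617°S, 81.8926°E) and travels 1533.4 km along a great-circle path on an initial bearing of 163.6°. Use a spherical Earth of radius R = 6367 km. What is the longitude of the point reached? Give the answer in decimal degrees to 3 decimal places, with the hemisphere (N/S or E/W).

85.864°E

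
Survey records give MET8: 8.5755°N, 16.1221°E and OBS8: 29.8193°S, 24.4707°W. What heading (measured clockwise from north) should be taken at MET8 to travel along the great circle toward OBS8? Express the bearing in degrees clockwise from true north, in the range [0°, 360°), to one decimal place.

223.7°

Δλ = -40.5928°
y = sin Δλ · cos φ₂ = -0.564528
x = cos φ₁ sin φ₂ − sin φ₁ cos φ₂ cos Δλ = -0.589944
θ = atan2(y, x) = -136.2612° → 223.7388° (mod 360°)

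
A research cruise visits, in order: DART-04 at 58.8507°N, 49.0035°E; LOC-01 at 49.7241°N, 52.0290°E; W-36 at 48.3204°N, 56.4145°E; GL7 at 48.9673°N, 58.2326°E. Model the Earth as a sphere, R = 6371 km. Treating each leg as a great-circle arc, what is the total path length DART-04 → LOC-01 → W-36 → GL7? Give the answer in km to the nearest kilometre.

DART-04→LOC-01: c = 0.162201 rad, d = 1033.39 km
LOC-01→W-36: c = 0.055841 rad, d = 355.76 km
W-36→GL7: c = 0.023812 rad, d = 151.71 km
Total = 1033.39 + 355.76 + 151.71 = 1540.86 km

1541 km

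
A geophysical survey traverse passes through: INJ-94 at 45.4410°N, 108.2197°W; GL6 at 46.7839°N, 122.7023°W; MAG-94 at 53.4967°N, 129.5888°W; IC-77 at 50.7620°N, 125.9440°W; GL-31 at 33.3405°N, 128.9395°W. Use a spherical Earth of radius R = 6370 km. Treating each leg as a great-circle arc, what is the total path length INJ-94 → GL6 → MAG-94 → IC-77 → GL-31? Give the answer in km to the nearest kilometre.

4362 km

INJ-94→GL6: c = 0.176534 rad, d = 1124.52 km
GL6→MAG-94: c = 0.140073 rad, d = 892.26 km
MAG-94→IC-77: c = 0.061653 rad, d = 392.73 km
IC-77→GL-31: c = 0.306465 rad, d = 1952.18 km
Total = 1124.52 + 892.26 + 392.73 + 1952.18 = 4361.69 km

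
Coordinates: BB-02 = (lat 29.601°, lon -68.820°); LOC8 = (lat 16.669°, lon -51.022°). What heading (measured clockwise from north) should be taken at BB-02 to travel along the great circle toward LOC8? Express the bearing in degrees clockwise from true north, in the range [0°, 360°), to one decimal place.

124.5°

Δλ = 17.7980°
y = sin Δλ · cos φ₂ = 0.292817
x = cos φ₁ sin φ₂ − sin φ₁ cos φ₂ cos Δλ = -0.201147
θ = atan2(y, x) = 124.4866° → 124.4866° (mod 360°)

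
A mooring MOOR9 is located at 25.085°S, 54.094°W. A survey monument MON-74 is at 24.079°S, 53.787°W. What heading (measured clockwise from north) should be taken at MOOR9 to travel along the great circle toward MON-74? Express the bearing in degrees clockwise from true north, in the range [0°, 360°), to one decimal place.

15.6°

Δλ = 0.3070°
y = sin Δλ · cos φ₂ = 0.004892
x = cos φ₁ sin φ₂ − sin φ₁ cos φ₂ cos Δλ = 0.017552
θ = atan2(y, x) = 15.5740° → 15.5740° (mod 360°)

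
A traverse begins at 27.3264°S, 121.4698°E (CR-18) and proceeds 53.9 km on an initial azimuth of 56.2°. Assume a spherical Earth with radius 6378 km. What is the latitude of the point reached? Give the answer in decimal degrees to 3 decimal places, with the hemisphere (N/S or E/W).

δ = d/R = 53.9/6378 = 0.008451 rad
φ₂ = arcsin(sin φ₁ cos δ + cos φ₁ sin δ cos θ)
   = arcsin(-0.45906·0.99996 + 0.88841·0.00845·0.55630) = -27.05631°
λ₂ = λ₁ + atan2(sin θ sin δ cos φ₁, cos δ − sin φ₁ sin φ₂) = 121.92161°

27.056°S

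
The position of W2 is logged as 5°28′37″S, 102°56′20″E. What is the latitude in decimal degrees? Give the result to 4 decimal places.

5.4769°S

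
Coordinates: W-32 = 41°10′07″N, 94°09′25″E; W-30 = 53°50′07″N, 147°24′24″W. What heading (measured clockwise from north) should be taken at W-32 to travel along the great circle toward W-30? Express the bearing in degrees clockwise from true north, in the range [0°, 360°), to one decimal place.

33.2°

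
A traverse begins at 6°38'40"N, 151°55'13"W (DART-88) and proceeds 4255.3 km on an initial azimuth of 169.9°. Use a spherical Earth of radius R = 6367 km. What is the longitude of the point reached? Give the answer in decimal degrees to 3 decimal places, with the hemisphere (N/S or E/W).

144.636°W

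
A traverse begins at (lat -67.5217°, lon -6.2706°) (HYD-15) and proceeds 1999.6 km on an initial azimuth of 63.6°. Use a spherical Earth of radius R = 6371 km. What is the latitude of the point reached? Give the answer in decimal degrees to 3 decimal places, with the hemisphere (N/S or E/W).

δ = d/R = 1999.6/6371 = 0.313860 rad
φ₂ = arcsin(sin φ₁ cos δ + cos φ₁ sin δ cos θ)
   = arcsin(-0.92402·0.95115 + 0.38233·0.30873·0.44464) = -55.73077°
λ₂ = λ₁ + atan2(sin θ sin δ cos φ₁, cos δ − sin φ₁ sin φ₂) = 23.14292°

55.731°S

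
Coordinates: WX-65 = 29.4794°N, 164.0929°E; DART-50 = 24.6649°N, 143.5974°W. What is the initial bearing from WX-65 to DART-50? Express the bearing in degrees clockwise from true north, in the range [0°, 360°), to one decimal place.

Δλ = 52.3097°
y = sin Δλ · cos φ₂ = 0.719130
x = cos φ₁ sin φ₂ − sin φ₁ cos φ₂ cos Δλ = 0.089860
θ = atan2(y, x) = 82.8774° → 82.8774° (mod 360°)

82.9°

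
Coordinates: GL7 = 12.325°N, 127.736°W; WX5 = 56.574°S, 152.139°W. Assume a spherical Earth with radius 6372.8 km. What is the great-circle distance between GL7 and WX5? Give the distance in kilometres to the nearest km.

Δφ = -68.8990°,  Δλ = -24.4030°
a = sin²(Δφ/2) + cos φ₁ cos φ₂ sin²(Δλ/2) = 0.344033
c = 2·arcsin(√a) = 1.253568 rad = 71.8241°
d = R·c = 6372.8 × 1.253568 = 7988.7 km

7989 km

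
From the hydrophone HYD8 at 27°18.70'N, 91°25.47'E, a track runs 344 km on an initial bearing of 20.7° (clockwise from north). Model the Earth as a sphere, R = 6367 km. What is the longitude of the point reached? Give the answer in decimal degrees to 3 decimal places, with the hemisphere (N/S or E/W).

HYD8: φ = +27.31167°, λ = +91.42450°
δ = d/R = 344/6367 = 0.054029 rad
φ₂ = arcsin(sin φ₁ cos δ + cos φ₁ sin δ cos θ)
   = arcsin(0.45883·0.99854 + 0.88852·0.05400·0.93544) = 30.20171°
λ₂ = λ₁ + atan2(sin θ sin δ cos φ₁, cos δ − sin φ₁ sin φ₂) = 92.69006°

92.690°E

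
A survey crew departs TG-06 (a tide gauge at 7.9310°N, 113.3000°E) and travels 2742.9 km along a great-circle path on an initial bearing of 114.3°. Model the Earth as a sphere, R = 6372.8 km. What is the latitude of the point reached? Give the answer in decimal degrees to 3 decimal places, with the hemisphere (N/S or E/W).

2.560°S

δ = d/R = 2742.9/6372.8 = 0.430407 rad
φ₂ = arcsin(sin φ₁ cos δ + cos φ₁ sin δ cos θ)
   = arcsin(0.13798·0.90880 + 0.99043·0.41724·-0.41151) = -2.55981°
λ₂ = λ₁ + atan2(sin θ sin δ cos φ₁, cos δ − sin φ₁ sin φ₂) = 135.67424°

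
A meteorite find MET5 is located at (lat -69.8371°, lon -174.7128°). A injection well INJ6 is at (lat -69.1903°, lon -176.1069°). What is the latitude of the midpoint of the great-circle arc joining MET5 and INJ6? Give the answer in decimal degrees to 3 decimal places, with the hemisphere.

Bx = cos φ₂ cos Δλ = 0.355160,  By = cos φ₂ sin Δλ = -0.008643
φₘ = atan2(sin φ₁ + sin φ₂, √((cos φ₁ + Bx)² + By²)) = -69.51509°
λₘ = λ₁ + atan2(By, cos φ₁ + Bx) = -175.42038°

69.515°S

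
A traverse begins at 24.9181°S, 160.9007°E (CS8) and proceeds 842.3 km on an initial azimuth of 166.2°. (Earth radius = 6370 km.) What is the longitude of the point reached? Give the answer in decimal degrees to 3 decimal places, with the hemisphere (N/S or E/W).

163.032°E

δ = d/R = 842.3/6370 = 0.132229 rad
φ₂ = arcsin(sin φ₁ cos δ + cos φ₁ sin δ cos θ)
   = arcsin(-0.42132·0.99127 + 0.90691·0.13184·-0.97113) = -32.26012°
λ₂ = λ₁ + atan2(sin θ sin δ cos φ₁, cos δ − sin φ₁ sin φ₂) = 163.03203°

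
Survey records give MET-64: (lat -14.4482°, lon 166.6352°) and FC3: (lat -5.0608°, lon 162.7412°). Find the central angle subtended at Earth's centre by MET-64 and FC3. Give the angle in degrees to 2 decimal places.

10.14°

Δφ = 9.3874°,  Δλ = -3.8940°
a = sin²(Δφ/2) + cos φ₁ cos φ₂ sin²(Δλ/2) = 0.007809
c = 2·arcsin(√a) = 0.176973 rad = 10.1398°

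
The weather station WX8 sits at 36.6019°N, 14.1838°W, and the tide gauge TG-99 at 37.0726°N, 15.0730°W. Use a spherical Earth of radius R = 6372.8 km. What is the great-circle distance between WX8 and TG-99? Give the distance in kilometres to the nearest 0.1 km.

Δφ = 0.4707°,  Δλ = -0.8892°
a = sin²(Δφ/2) + cos φ₁ cos φ₂ sin²(Δλ/2) = 0.000055
c = 2·arcsin(√a) = 0.014892 rad = 0.8532°
d = R·c = 6372.8 × 0.014892 = 94.9 km

94.9 km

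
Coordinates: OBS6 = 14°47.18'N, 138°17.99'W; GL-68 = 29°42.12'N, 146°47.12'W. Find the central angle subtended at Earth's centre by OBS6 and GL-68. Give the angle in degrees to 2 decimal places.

OBS6: φ = +14.78633°, λ = -138.29983°
GL-68: φ = +29.70200°, λ = -146.78533°
Δφ = 14.9157°,  Δλ = -8.4855°
a = sin²(Δφ/2) + cos φ₁ cos φ₂ sin²(Δλ/2) = 0.021444
c = 2·arcsin(√a) = 0.293932 rad = 16.8411°

16.84°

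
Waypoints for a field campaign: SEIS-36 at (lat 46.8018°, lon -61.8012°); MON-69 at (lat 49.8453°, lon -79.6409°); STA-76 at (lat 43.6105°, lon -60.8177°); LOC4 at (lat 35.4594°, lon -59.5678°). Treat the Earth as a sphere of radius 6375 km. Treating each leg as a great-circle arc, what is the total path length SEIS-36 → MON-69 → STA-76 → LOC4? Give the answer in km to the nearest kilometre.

3861 km

SEIS-36→MON-69: c = 0.213171 rad, d = 1358.97 km
MON-69→STA-76: c = 0.249182 rad, d = 1588.53 km
STA-76→LOC4: c = 0.143250 rad, d = 913.22 km
Total = 1358.97 + 1588.53 + 913.22 = 3860.72 km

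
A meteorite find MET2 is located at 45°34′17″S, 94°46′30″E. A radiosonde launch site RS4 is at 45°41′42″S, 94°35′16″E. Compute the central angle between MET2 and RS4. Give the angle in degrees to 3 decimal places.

MET2: φ = -45.57139°, λ = +94.77500°
RS4: φ = -45.69500°, λ = +94.58778°
Δφ = -0.1236°,  Δλ = -0.1872°
a = sin²(Δφ/2) + cos φ₁ cos φ₂ sin²(Δλ/2) = 0.000002
c = 2·arcsin(√a) = 0.003142 rad = 0.1801°

0.180°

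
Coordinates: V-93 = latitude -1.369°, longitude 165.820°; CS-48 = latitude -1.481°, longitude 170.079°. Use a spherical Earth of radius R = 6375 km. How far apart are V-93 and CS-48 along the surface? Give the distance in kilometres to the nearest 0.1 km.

473.9 km

Δφ = -0.1120°,  Δλ = 4.2590°
a = sin²(Δφ/2) + cos φ₁ cos φ₂ sin²(Δλ/2) = 0.001381
c = 2·arcsin(√a) = 0.074336 rad = 4.2592°
d = R·c = 6375 × 0.074336 = 473.9 km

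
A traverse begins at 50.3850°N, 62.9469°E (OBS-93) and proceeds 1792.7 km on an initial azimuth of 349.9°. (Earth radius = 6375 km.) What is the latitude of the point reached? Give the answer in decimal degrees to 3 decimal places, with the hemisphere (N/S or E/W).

δ = d/R = 1792.7/6375 = 0.281208 rad
φ₂ = arcsin(sin φ₁ cos δ + cos φ₁ sin δ cos θ)
   = arcsin(0.77035·0.96072 + 0.63763·0.27752·0.98450) = 66.10611°
λ₂ = λ₁ + atan2(sin θ sin δ cos φ₁, cos δ − sin φ₁ sin φ₂) = 56.04599°

66.106°N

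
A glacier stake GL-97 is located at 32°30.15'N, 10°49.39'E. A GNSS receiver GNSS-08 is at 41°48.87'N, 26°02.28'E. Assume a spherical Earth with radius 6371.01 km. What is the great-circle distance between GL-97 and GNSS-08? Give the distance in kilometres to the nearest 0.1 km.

1695.7 km

GL-97: φ = +32.50250°, λ = +10.82317°
GNSS-08: φ = +41.81450°, λ = +26.03800°
Δφ = 9.3120°,  Δλ = 15.2148°
a = sin²(Δφ/2) + cos φ₁ cos φ₂ sin²(Δλ/2) = 0.017605
c = 2·arcsin(√a) = 0.266154 rad = 15.2495°
d = R·c = 6371.01 × 0.266154 = 1695.7 km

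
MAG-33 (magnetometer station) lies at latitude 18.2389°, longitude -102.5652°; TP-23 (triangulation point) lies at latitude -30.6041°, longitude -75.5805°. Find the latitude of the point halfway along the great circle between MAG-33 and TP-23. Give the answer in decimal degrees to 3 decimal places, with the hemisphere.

6.356°S

Bx = cos φ₂ cos Δλ = 0.766999,  By = cos φ₂ sin Δλ = 0.390547
φₘ = atan2(sin φ₁ + sin φ₂, √((cos φ₁ + Bx)² + By²)) = -6.35622°
λₘ = λ₁ + atan2(By, cos φ₁ + Bx) = -89.74903°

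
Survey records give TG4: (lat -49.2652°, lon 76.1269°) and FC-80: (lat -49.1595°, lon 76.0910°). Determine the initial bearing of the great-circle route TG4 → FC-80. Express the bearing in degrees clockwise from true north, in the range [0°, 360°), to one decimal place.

347.5°

Δλ = -0.0359°
y = sin Δλ · cos φ₂ = -0.000410
x = cos φ₁ sin φ₂ − sin φ₁ cos φ₂ cos Δλ = 0.001845
θ = atan2(y, x) = -12.5233° → 347.4767° (mod 360°)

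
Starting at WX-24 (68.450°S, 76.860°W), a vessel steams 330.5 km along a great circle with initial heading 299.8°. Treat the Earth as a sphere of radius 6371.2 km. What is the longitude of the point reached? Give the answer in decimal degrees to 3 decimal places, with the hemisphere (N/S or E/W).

δ = d/R = 330.5/6371.2 = 0.051874 rad
φ₂ = arcsin(sin φ₁ cos δ + cos φ₁ sin δ cos θ)
   = arcsin(-0.93010·0.99865 + 0.36731·0.05185·0.49697) = -66.83578°
λ₂ = λ₁ + atan2(sin θ sin δ cos φ₁, cos δ − sin φ₁ sin φ₂) = -83.42800°

83.428°W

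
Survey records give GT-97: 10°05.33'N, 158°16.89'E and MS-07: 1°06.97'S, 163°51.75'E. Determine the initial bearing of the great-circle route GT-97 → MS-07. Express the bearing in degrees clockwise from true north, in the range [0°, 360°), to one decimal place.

153.3°

GT-97: φ = +10.08883°, λ = +158.28150°
MS-07: φ = -1.11617°, λ = +163.86250°
Δλ = 5.5810°
y = sin Δλ · cos φ₂ = 0.097234
x = cos φ₁ sin φ₂ − sin φ₁ cos φ₂ cos Δλ = -0.193490
θ = atan2(y, x) = 153.3191° → 153.3191° (mod 360°)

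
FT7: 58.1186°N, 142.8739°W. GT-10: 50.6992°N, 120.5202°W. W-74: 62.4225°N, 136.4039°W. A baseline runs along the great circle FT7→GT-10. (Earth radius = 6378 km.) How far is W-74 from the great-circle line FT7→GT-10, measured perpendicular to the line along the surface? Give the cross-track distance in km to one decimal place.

579.9 km

δ₁₃ = central angle FT7→W-74 = 0.093600 rad  (haversine)
θ₁₃ = bearing FT7→W-74 = 33.928°,  θ₁₂ = bearing FT7→GT-10 = 110.217°
dₓₜ = R·arcsin(sin δ₁₃ · sin(θ₁₃ − θ₁₂)) = 6378·arcsin(0.09346·sin(-76.290°)) = -579.922 km
|dₓₜ| = 579.922 km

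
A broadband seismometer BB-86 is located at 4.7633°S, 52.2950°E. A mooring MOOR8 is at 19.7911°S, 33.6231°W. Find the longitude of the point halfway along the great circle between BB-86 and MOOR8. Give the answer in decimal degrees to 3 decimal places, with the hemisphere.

10.867°E

Bx = cos φ₂ cos Δλ = 0.066978,  By = cos φ₂ sin Δλ = -0.938547
φₘ = atan2(sin φ₁ + sin φ₂, √((cos φ₁ + Bx)² + By²)) = -16.55466°
λₘ = λ₁ + atan2(By, cos φ₁ + Bx) = 10.86701°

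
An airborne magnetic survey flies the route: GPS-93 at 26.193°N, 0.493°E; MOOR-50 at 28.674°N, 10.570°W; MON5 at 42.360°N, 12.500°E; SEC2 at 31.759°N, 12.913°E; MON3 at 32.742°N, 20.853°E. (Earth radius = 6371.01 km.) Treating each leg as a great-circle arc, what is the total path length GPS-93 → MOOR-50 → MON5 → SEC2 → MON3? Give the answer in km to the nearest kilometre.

GPS-93→MOOR-50: c = 0.176680 rad, d = 1125.63 km
MOOR-50→MON5: c = 0.403328 rad, d = 2569.61 km
MON5→SEC2: c = 0.185111 rad, d = 1179.34 km
SEC2→MON3: c = 0.118419 rad, d = 754.45 km
Total = 1125.63 + 2569.61 + 1179.34 + 754.45 = 5629.03 km

5629 km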